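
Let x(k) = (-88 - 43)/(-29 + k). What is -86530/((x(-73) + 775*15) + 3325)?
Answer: -8826060/1525031 ≈ -5.7875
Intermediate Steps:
x(k) = -131/(-29 + k)
-86530/((x(-73) + 775*15) + 3325) = -86530/((-131/(-29 - 73) + 775*15) + 3325) = -86530/((-131/(-102) + 11625) + 3325) = -86530/((-131*(-1/102) + 11625) + 3325) = -86530/((131/102 + 11625) + 3325) = -86530/(1185881/102 + 3325) = -86530/1525031/102 = -86530*102/1525031 = -8826060/1525031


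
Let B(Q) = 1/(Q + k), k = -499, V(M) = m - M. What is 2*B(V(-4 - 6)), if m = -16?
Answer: -2/505 ≈ -0.0039604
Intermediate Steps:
V(M) = -16 - M
B(Q) = 1/(-499 + Q) (B(Q) = 1/(Q - 499) = 1/(-499 + Q))
2*B(V(-4 - 6)) = 2/(-499 + (-16 - (-4 - 6))) = 2/(-499 + (-16 - 1*(-10))) = 2/(-499 + (-16 + 10)) = 2/(-499 - 6) = 2/(-505) = 2*(-1/505) = -2/505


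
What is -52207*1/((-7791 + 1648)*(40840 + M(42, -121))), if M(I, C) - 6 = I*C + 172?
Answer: 52207/220754848 ≈ 0.00023649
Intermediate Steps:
M(I, C) = 178 + C*I (M(I, C) = 6 + (I*C + 172) = 6 + (C*I + 172) = 6 + (172 + C*I) = 178 + C*I)
-52207*1/((-7791 + 1648)*(40840 + M(42, -121))) = -52207*1/((-7791 + 1648)*(40840 + (178 - 121*42))) = -52207*(-1/(6143*(40840 + (178 - 5082)))) = -52207*(-1/(6143*(40840 - 4904))) = -52207/((-6143*35936)) = -52207/(-220754848) = -52207*(-1/220754848) = 52207/220754848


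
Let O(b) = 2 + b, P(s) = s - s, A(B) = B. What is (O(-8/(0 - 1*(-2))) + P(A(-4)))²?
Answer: 4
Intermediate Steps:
P(s) = 0
(O(-8/(0 - 1*(-2))) + P(A(-4)))² = ((2 - 8/(0 - 1*(-2))) + 0)² = ((2 - 8/(0 + 2)) + 0)² = ((2 - 8/2) + 0)² = ((2 - 8*½) + 0)² = ((2 - 4) + 0)² = (-2 + 0)² = (-2)² = 4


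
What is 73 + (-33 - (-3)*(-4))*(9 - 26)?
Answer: 838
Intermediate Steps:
73 + (-33 - (-3)*(-4))*(9 - 26) = 73 + (-33 - 1*12)*(-17) = 73 + (-33 - 12)*(-17) = 73 - 45*(-17) = 73 + 765 = 838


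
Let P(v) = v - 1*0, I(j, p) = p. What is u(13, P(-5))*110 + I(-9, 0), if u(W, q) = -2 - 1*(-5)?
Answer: 330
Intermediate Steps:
P(v) = v (P(v) = v + 0 = v)
u(W, q) = 3 (u(W, q) = -2 + 5 = 3)
u(13, P(-5))*110 + I(-9, 0) = 3*110 + 0 = 330 + 0 = 330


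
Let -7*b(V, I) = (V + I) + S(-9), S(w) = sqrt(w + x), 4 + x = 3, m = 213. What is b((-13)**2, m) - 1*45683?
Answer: -320163/7 - I*sqrt(10)/7 ≈ -45738.0 - 0.45175*I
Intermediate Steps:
x = -1 (x = -4 + 3 = -1)
S(w) = sqrt(-1 + w) (S(w) = sqrt(w - 1) = sqrt(-1 + w))
b(V, I) = -I/7 - V/7 - I*sqrt(10)/7 (b(V, I) = -((V + I) + sqrt(-1 - 9))/7 = -((I + V) + sqrt(-10))/7 = -((I + V) + I*sqrt(10))/7 = -(I + V + I*sqrt(10))/7 = -I/7 - V/7 - I*sqrt(10)/7)
b((-13)**2, m) - 1*45683 = (-1/7*213 - 1/7*(-13)**2 - I*sqrt(10)/7) - 1*45683 = (-213/7 - 1/7*169 - I*sqrt(10)/7) - 45683 = (-213/7 - 169/7 - I*sqrt(10)/7) - 45683 = (-382/7 - I*sqrt(10)/7) - 45683 = -320163/7 - I*sqrt(10)/7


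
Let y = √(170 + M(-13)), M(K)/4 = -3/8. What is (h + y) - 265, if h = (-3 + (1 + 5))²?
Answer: -256 + √674/2 ≈ -243.02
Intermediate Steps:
M(K) = -3/2 (M(K) = 4*(-3/8) = -3/2)
y = √674/2 (y = √(170 - 3/2) = √(337/2) = √674/2 ≈ 12.981)
h = 9 (h = (-3 + 6)² = 3² = 9)
(h + y) - 265 = (9 + √674/2) - 265 = -256 + √674/2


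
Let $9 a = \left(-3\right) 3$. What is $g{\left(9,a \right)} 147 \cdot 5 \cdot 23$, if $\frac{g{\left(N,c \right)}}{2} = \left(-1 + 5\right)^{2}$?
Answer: $540960$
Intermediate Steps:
$a = -1$ ($a = \frac{\left(-3\right) 3}{9} = \frac{1}{9} \left(-9\right) = -1$)
$g{\left(N,c \right)} = 32$ ($g{\left(N,c \right)} = 2 \left(-1 + 5\right)^{2} = 2 \cdot 4^{2} = 2 \cdot 16 = 32$)
$g{\left(9,a \right)} 147 \cdot 5 \cdot 23 = 32 \cdot 147 \cdot 5 \cdot 23 = 4704 \cdot 115 = 540960$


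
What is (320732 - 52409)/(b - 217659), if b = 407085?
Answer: 89441/63142 ≈ 1.4165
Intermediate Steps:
(320732 - 52409)/(b - 217659) = (320732 - 52409)/(407085 - 217659) = 268323/189426 = 268323*(1/189426) = 89441/63142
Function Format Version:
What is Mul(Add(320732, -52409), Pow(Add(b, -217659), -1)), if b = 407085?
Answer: Rational(89441, 63142) ≈ 1.4165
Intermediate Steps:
Mul(Add(320732, -52409), Pow(Add(b, -217659), -1)) = Mul(Add(320732, -52409), Pow(Add(407085, -217659), -1)) = Mul(268323, Pow(189426, -1)) = Mul(268323, Rational(1, 189426)) = Rational(89441, 63142)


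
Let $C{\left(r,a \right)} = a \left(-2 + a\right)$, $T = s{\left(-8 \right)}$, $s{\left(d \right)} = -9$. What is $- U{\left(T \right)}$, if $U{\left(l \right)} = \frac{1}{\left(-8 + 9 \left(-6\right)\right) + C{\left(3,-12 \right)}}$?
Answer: $- \frac{1}{106} \approx -0.009434$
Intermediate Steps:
$T = -9$
$U{\left(l \right)} = \frac{1}{106}$ ($U{\left(l \right)} = \frac{1}{\left(-8 + 9 \left(-6\right)\right) - 12 \left(-2 - 12\right)} = \frac{1}{\left(-8 - 54\right) - -168} = \frac{1}{-62 + 168} = \frac{1}{106}$)
$- U{\left(T \right)} = \left(-1\right) \frac{1}{106} = - \frac{1}{106}$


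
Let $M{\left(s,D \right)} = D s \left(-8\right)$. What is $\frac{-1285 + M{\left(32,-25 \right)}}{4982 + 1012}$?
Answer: $\frac{1705}{1998} \approx 0.85335$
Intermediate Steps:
$M{\left(s,D \right)} = - 8 D s$
$\frac{-1285 + M{\left(32,-25 \right)}}{4982 + 1012} = \frac{-1285 - \left(-200\right) 32}{4982 + 1012} = \frac{-1285 + 6400}{5994} = 5115 \cdot \frac{1}{5994} = \frac{1705}{1998}$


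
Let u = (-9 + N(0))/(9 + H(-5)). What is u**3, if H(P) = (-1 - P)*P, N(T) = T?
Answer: 729/1331 ≈ 0.54771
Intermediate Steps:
H(P) = P*(-1 - P)
u = 9/11 (u = (-9 + 0)/(9 - 1*(-5)*(1 - 5)) = -9/(9 - 1*(-5)*(-4)) = -9/(9 - 20) = -9/(-11) = -9*(-1/11) = 9/11 ≈ 0.81818)
u**3 = (9/11)**3 = 729/1331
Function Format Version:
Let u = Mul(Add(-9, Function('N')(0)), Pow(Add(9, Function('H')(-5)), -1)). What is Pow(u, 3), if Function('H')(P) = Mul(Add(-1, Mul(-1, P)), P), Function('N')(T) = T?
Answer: Rational(729, 1331) ≈ 0.54771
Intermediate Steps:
Function('H')(P) = Mul(P, Add(-1, Mul(-1, P)))
u = Rational(9, 11) (u = Mul(Add(-9, 0), Pow(Add(9, Mul(-1, -5, Add(1, -5))), -1)) = Mul(-9, Pow(Add(9, Mul(-1, -5, -4)), -1)) = Mul(-9, Pow(Add(9, -20), -1)) = Mul(-9, Pow(-11, -1)) = Mul(-9, Rational(-1, 11)) = Rational(9, 11) ≈ 0.81818)
Pow(u, 3) = Pow(Rational(9, 11), 3) = Rational(729, 1331)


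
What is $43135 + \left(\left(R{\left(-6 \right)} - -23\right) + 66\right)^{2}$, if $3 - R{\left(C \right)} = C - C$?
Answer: $51599$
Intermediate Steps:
$R{\left(C \right)} = 3$ ($R{\left(C \right)} = 3 - \left(C - C\right) = 3 - 0 = 3 + 0 = 3$)
$43135 + \left(\left(R{\left(-6 \right)} - -23\right) + 66\right)^{2} = 43135 + \left(\left(3 - -23\right) + 66\right)^{2} = 43135 + \left(\left(3 + 23\right) + 66\right)^{2} = 43135 + \left(26 + 66\right)^{2} = 43135 + 92^{2} = 43135 + 8464 = 51599$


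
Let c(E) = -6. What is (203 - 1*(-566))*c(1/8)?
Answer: -4614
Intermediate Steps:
(203 - 1*(-566))*c(1/8) = (203 - 1*(-566))*(-6) = (203 + 566)*(-6) = 769*(-6) = -4614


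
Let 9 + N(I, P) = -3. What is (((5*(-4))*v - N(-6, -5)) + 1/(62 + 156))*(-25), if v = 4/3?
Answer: 239725/654 ≈ 366.55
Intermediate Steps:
N(I, P) = -12 (N(I, P) = -9 - 3 = -12)
v = 4/3 (v = 4*(⅓) = 4/3 ≈ 1.3333)
(((5*(-4))*v - N(-6, -5)) + 1/(62 + 156))*(-25) = (((5*(-4))*(4/3) - 1*(-12)) + 1/(62 + 156))*(-25) = ((-20*4/3 + 12) + 1/218)*(-25) = ((-80/3 + 12) + 1/218)*(-25) = (-44/3 + 1/218)*(-25) = -9589/654*(-25) = 239725/654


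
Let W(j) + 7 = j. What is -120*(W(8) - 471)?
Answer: 56400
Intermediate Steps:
W(j) = -7 + j
-120*(W(8) - 471) = -120*((-7 + 8) - 471) = -120*(1 - 471) = -120*(-470) = 56400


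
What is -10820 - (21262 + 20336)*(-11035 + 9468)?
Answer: 65173246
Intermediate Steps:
-10820 - (21262 + 20336)*(-11035 + 9468) = -10820 - 41598*(-1567) = -10820 - 1*(-65184066) = -10820 + 65184066 = 65173246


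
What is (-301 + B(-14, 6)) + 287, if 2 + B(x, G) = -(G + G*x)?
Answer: 62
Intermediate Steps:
B(x, G) = -2 - G - G*x (B(x, G) = -2 - (G + G*x) = -2 + (-G - G*x) = -2 - G - G*x)
(-301 + B(-14, 6)) + 287 = (-301 + (-2 - 1*6 - 1*6*(-14))) + 287 = (-301 + (-2 - 6 + 84)) + 287 = (-301 + 76) + 287 = -225 + 287 = 62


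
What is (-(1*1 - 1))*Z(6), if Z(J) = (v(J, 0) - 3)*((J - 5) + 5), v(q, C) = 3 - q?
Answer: 0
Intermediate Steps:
Z(J) = -J**2 (Z(J) = ((3 - J) - 3)*((J - 5) + 5) = (-J)*((-5 + J) + 5) = (-J)*J = -J**2)
(-(1*1 - 1))*Z(6) = (-(1*1 - 1))*(-1*6**2) = (-(1 - 1))*(-1*36) = -1*0*(-36) = 0*(-36) = 0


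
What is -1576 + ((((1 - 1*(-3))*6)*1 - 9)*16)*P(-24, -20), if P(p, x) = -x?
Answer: 3224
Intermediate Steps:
-1576 + ((((1 - 1*(-3))*6)*1 - 9)*16)*P(-24, -20) = -1576 + ((((1 - 1*(-3))*6)*1 - 9)*16)*(-1*(-20)) = -1576 + ((((1 + 3)*6)*1 - 9)*16)*20 = -1576 + (((4*6)*1 - 9)*16)*20 = -1576 + ((24*1 - 9)*16)*20 = -1576 + ((24 - 9)*16)*20 = -1576 + (15*16)*20 = -1576 + 240*20 = -1576 + 4800 = 3224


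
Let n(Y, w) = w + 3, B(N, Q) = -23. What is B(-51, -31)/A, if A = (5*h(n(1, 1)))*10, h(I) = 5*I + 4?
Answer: -23/1200 ≈ -0.019167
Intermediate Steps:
n(Y, w) = 3 + w
h(I) = 4 + 5*I
A = 1200 (A = (5*(4 + 5*(3 + 1)))*10 = (5*(4 + 5*4))*10 = (5*(4 + 20))*10 = (5*24)*10 = 120*10 = 1200)
B(-51, -31)/A = -23/1200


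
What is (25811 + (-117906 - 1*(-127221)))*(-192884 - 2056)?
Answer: -6847462440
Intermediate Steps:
(25811 + (-117906 - 1*(-127221)))*(-192884 - 2056) = (25811 + (-117906 + 127221))*(-194940) = (25811 + 9315)*(-194940) = 35126*(-194940) = -6847462440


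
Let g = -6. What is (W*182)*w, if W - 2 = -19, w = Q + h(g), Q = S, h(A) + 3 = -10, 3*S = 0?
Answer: 40222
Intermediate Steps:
S = 0 (S = (⅓)*0 = 0)
h(A) = -13 (h(A) = -3 - 10 = -13)
Q = 0
w = -13 (w = 0 - 13 = -13)
W = -17 (W = 2 - 19 = -17)
(W*182)*w = -17*182*(-13) = -3094*(-13) = 40222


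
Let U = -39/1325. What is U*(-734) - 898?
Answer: -1161224/1325 ≈ -876.40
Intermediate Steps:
U = -39/1325 (U = -39*1/1325 = -39/1325 ≈ -0.029434)
U*(-734) - 898 = -39/1325*(-734) - 898 = 28626/1325 - 898 = -1161224/1325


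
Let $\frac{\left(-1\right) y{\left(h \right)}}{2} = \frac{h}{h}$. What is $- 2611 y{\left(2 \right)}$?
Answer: $5222$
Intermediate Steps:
$y{\left(h \right)} = -2$ ($y{\left(h \right)} = - 2 \frac{h}{h} = \left(-2\right) 1 = -2$)
$- 2611 y{\left(2 \right)} = \left(-2611\right) \left(-2\right) = 5222$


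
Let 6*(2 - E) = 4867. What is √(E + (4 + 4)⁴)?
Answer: √118326/6 ≈ 57.331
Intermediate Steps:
E = -4855/6 (E = 2 - ⅙*4867 = 2 - 4867/6 = -4855/6 ≈ -809.17)
√(E + (4 + 4)⁴) = √(-4855/6 + (4 + 4)⁴) = √(-4855/6 + 8⁴) = √(-4855/6 + 4096) = √(19721/6) = √118326/6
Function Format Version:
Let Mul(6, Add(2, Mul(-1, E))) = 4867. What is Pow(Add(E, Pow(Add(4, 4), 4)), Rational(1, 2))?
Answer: Mul(Rational(1, 6), Pow(118326, Rational(1, 2))) ≈ 57.331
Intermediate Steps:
E = Rational(-4855, 6) (E = Add(2, Mul(Rational(-1, 6), 4867)) = Add(2, Rational(-4867, 6)) = Rational(-4855, 6) ≈ -809.17)
Pow(Add(E, Pow(Add(4, 4), 4)), Rational(1, 2)) = Pow(Add(Rational(-4855, 6), Pow(Add(4, 4), 4)), Rational(1, 2)) = Pow(Add(Rational(-4855, 6), Pow(8, 4)), Rational(1, 2)) = Pow(Add(Rational(-4855, 6), 4096), Rational(1, 2)) = Pow(Rational(19721, 6), Rational(1, 2)) = Mul(Rational(1, 6), Pow(118326, Rational(1, 2)))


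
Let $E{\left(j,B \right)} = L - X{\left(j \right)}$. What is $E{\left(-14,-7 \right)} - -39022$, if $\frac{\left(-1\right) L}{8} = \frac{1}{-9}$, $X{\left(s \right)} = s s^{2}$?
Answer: $\frac{375902}{9} \approx 41767.0$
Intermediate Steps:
$X{\left(s \right)} = s^{3}$
$L = \frac{8}{9}$ ($L = - \frac{8}{-9} = \left(-8\right) \left(- \frac{1}{9}\right) = \frac{8}{9} \approx 0.88889$)
$E{\left(j,B \right)} = \frac{8}{9} - j^{3}$
$E{\left(-14,-7 \right)} - -39022 = \left(\frac{8}{9} - \left(-14\right)^{3}\right) - -39022 = \left(\frac{8}{9} - -2744\right) + 39022 = \left(\frac{8}{9} + 2744\right) + 39022 = \frac{24704}{9} + 39022 = \frac{375902}{9}$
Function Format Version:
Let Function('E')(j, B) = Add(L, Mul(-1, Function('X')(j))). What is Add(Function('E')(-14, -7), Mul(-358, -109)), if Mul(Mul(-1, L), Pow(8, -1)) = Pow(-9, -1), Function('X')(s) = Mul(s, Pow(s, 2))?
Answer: Rational(375902, 9) ≈ 41767.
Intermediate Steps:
Function('X')(s) = Pow(s, 3)
L = Rational(8, 9) (L = Mul(-8, Pow(-9, -1)) = Mul(-8, Rational(-1, 9)) = Rational(8, 9) ≈ 0.88889)
Function('E')(j, B) = Add(Rational(8, 9), Mul(-1, Pow(j, 3)))
Add(Function('E')(-14, -7), Mul(-358, -109)) = Add(Add(Rational(8, 9), Mul(-1, Pow(-14, 3))), Mul(-358, -109)) = Add(Add(Rational(8, 9), Mul(-1, -2744)), 39022) = Add(Add(Rational(8, 9), 2744), 39022) = Add(Rational(24704, 9), 39022) = Rational(375902, 9)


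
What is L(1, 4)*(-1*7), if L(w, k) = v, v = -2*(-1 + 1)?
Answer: 0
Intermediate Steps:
v = 0 (v = -2*0 = 0)
L(w, k) = 0
L(1, 4)*(-1*7) = 0*(-1*7) = 0*(-7) = 0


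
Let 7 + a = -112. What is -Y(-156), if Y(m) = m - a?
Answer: 37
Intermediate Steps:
a = -119 (a = -7 - 112 = -119)
Y(m) = 119 + m (Y(m) = m - 1*(-119) = m + 119 = 119 + m)
-Y(-156) = -(119 - 156) = -1*(-37) = 37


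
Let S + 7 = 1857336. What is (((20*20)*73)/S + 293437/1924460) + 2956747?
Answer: 10568465110519724753/3574355367340 ≈ 2.9567e+6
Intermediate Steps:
S = 1857329 (S = -7 + 1857336 = 1857329)
(((20*20)*73)/S + 293437/1924460) + 2956747 = (((20*20)*73)/1857329 + 293437/1924460) + 2956747 = ((400*73)*(1/1857329) + 293437*(1/1924460)) + 2956747 = (29200*(1/1857329) + 293437/1924460) + 2956747 = (29200/1857329 + 293437/1924460) + 2956747 = 601203281773/3574355367340 + 2956747 = 10568465110519724753/3574355367340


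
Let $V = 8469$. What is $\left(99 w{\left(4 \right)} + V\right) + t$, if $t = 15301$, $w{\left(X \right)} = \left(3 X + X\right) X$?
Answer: $30106$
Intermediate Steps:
$w{\left(X \right)} = 4 X^{2}$ ($w{\left(X \right)} = 4 X X = 4 X^{2}$)
$\left(99 w{\left(4 \right)} + V\right) + t = \left(99 \cdot 4 \cdot 4^{2} + 8469\right) + 15301 = \left(99 \cdot 4 \cdot 16 + 8469\right) + 15301 = \left(99 \cdot 64 + 8469\right) + 15301 = \left(6336 + 8469\right) + 15301 = 14805 + 15301 = 30106$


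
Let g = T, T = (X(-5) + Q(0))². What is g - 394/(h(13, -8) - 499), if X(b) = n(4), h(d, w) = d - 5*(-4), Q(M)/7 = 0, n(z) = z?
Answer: 3925/233 ≈ 16.845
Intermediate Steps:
Q(M) = 0 (Q(M) = 7*0 = 0)
h(d, w) = 20 + d (h(d, w) = d + 20 = 20 + d)
X(b) = 4
T = 16 (T = (4 + 0)² = 4² = 16)
g = 16
g - 394/(h(13, -8) - 499) = 16 - 394/((20 + 13) - 499) = 16 - 394/(33 - 499) = 16 - 394/(-466) = 16 - 394*(-1/466) = 16 + 197/233 = 3925/233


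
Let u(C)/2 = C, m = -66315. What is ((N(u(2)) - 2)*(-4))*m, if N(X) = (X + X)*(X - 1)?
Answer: 5835720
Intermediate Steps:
u(C) = 2*C
N(X) = 2*X*(-1 + X) (N(X) = (2*X)*(-1 + X) = 2*X*(-1 + X))
((N(u(2)) - 2)*(-4))*m = ((2*(2*2)*(-1 + 2*2) - 2)*(-4))*(-66315) = ((2*4*(-1 + 4) - 2)*(-4))*(-66315) = ((2*4*3 - 2)*(-4))*(-66315) = ((24 - 2)*(-4))*(-66315) = (22*(-4))*(-66315) = -88*(-66315) = 5835720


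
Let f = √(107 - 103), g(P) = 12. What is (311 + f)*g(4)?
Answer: 3756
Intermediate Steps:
f = 2 (f = √4 = 2)
(311 + f)*g(4) = (311 + 2)*12 = 313*12 = 3756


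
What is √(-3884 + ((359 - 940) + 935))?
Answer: I*√3530 ≈ 59.414*I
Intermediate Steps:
√(-3884 + ((359 - 940) + 935)) = √(-3884 + (-581 + 935)) = √(-3884 + 354) = √(-3530) = I*√3530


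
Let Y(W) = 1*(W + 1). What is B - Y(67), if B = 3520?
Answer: 3452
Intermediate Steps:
Y(W) = 1 + W (Y(W) = 1*(1 + W) = 1 + W)
B - Y(67) = 3520 - (1 + 67) = 3520 - 1*68 = 3520 - 68 = 3452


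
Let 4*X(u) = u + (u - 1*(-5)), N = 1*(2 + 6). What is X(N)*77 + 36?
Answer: 1761/4 ≈ 440.25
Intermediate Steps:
N = 8 (N = 1*8 = 8)
X(u) = 5/4 + u/2 (X(u) = (u + (u - 1*(-5)))/4 = (u + (u + 5))/4 = (u + (5 + u))/4 = (5 + 2*u)/4 = 5/4 + u/2)
X(N)*77 + 36 = (5/4 + (½)*8)*77 + 36 = (5/4 + 4)*77 + 36 = (21/4)*77 + 36 = 1617/4 + 36 = 1761/4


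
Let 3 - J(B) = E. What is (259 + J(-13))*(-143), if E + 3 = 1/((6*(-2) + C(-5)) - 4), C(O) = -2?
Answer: -682253/18 ≈ -37903.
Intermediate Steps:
E = -55/18 (E = -3 + 1/((6*(-2) - 2) - 4) = -3 + 1/((-12 - 2) - 4) = -3 + 1/(-14 - 4) = -3 + 1/(-18) = -3 - 1/18 = -55/18 ≈ -3.0556)
J(B) = 109/18 (J(B) = 3 - 1*(-55/18) = 3 + 55/18 = 109/18)
(259 + J(-13))*(-143) = (259 + 109/18)*(-143) = (4771/18)*(-143) = -682253/18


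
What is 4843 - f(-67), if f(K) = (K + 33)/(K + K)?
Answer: 324464/67 ≈ 4842.8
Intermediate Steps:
f(K) = (33 + K)/(2*K) (f(K) = (33 + K)/((2*K)) = (33 + K)*(1/(2*K)) = (33 + K)/(2*K))
4843 - f(-67) = 4843 - (33 - 67)/(2*(-67)) = 4843 - (-1)*(-34)/(2*67) = 4843 - 1*17/67 = 4843 - 17/67 = 324464/67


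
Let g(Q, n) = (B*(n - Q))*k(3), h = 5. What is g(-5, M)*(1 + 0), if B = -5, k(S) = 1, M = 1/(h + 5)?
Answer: -51/2 ≈ -25.500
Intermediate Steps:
M = 1/10 (M = 1/(5 + 5) = 1/10 ≈ 0.10000)
g(Q, n) = -5*n + 5*Q (g(Q, n) = -5*(n - Q)*1 = (-5*n + 5*Q)*1 = -5*n + 5*Q)
g(-5, M)*(1 + 0) = (-5*1/10 + 5*(-5))*(1 + 0) = (-1/2 - 25)*1 = -51/2*1 = -51/2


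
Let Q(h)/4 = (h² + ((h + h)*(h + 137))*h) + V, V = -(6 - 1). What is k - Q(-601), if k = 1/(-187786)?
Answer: 251508048331807/187786 ≈ 1.3393e+9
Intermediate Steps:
V = -5 (V = -1*5 = -5)
Q(h) = -20 + 4*h² + 8*h²*(137 + h) (Q(h) = 4*((h² + ((h + h)*(h + 137))*h) - 5) = 4*((h² + ((2*h)*(137 + h))*h) - 5) = 4*((h² + (2*h*(137 + h))*h) - 5) = 4*((h² + 2*h²*(137 + h)) - 5) = 4*(-5 + h² + 2*h²*(137 + h)) = -20 + 4*h² + 8*h²*(137 + h))
k = -1/187786 ≈ -5.3252e-6
k - Q(-601) = -1/187786 - (-20 + 8*(-601)³ + 1100*(-601)²) = -1/187786 - (-20 + 8*(-217081801) + 1100*361201) = -1/187786 - (-20 - 1736654408 + 397321100) = -1/187786 - 1*(-1339333328) = -1/187786 + 1339333328 = 251508048331807/187786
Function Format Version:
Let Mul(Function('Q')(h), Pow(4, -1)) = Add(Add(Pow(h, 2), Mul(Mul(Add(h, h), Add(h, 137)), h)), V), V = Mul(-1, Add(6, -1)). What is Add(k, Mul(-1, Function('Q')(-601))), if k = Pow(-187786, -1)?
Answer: Rational(251508048331807, 187786) ≈ 1.3393e+9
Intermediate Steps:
V = -5 (V = Mul(-1, 5) = -5)
Function('Q')(h) = Add(-20, Mul(4, Pow(h, 2)), Mul(8, Pow(h, 2), Add(137, h))) (Function('Q')(h) = Mul(4, Add(Add(Pow(h, 2), Mul(Mul(Add(h, h), Add(h, 137)), h)), -5)) = Mul(4, Add(Add(Pow(h, 2), Mul(Mul(Mul(2, h), Add(137, h)), h)), -5)) = Mul(4, Add(Add(Pow(h, 2), Mul(Mul(2, h, Add(137, h)), h)), -5)) = Mul(4, Add(Add(Pow(h, 2), Mul(2, Pow(h, 2), Add(137, h))), -5)) = Mul(4, Add(-5, Pow(h, 2), Mul(2, Pow(h, 2), Add(137, h)))) = Add(-20, Mul(4, Pow(h, 2)), Mul(8, Pow(h, 2), Add(137, h))))
k = Rational(-1, 187786) ≈ -5.3252e-6
Add(k, Mul(-1, Function('Q')(-601))) = Add(Rational(-1, 187786), Mul(-1, Add(-20, Mul(8, Pow(-601, 3)), Mul(1100, Pow(-601, 2))))) = Add(Rational(-1, 187786), Mul(-1, Add(-20, Mul(8, -217081801), Mul(1100, 361201)))) = Add(Rational(-1, 187786), Mul(-1, Add(-20, -1736654408, 397321100))) = Add(Rational(-1, 187786), Mul(-1, -1339333328)) = Add(Rational(-1, 187786), 1339333328) = Rational(251508048331807, 187786)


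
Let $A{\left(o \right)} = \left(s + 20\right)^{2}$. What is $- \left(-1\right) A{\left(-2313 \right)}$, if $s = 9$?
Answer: $841$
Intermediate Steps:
$A{\left(o \right)} = 841$ ($A{\left(o \right)} = \left(9 + 20\right)^{2} = 29^{2} = 841$)
$- \left(-1\right) A{\left(-2313 \right)} = - \left(-1\right) 841 = \left(-1\right) \left(-841\right) = 841$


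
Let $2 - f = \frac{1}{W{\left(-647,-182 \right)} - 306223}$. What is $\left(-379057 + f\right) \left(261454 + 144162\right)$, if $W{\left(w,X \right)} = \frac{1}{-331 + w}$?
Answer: $- \frac{46046218572666411152}{299486095} \approx -1.5375 \cdot 10^{11}$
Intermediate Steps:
$f = \frac{598973168}{299486095}$ ($f = 2 - \frac{1}{\frac{1}{-331 - 647} - 306223} = 2 - \frac{1}{\frac{1}{-978} - 306223} = 2 - \frac{1}{- \frac{1}{978} - 306223} = 2 - \frac{1}{- \frac{299486095}{978}} = 2 - - \frac{978}{299486095} = 2 + \frac{978}{299486095} = \frac{598973168}{299486095} \approx 2.0$)
$\left(-379057 + f\right) \left(261454 + 144162\right) = \left(-379057 + \frac{598973168}{299486095}\right) \left(261454 + 144162\right) = \left(- \frac{113521701739247}{299486095}\right) 405616 = - \frac{46046218572666411152}{299486095}$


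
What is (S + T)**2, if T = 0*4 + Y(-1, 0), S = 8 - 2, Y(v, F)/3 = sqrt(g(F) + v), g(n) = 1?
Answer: 36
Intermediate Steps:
Y(v, F) = 3*sqrt(1 + v)
S = 6
T = 0 (T = 0*4 + 3*sqrt(1 - 1) = 0 + 3*sqrt(0) = 0 + 3*0 = 0 + 0 = 0)
(S + T)**2 = (6 + 0)**2 = 6**2 = 36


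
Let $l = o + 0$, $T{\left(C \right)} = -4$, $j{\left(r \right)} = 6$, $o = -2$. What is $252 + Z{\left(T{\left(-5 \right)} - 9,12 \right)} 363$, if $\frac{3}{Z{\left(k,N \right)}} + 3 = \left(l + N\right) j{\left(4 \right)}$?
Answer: $\frac{5151}{19} \approx 271.11$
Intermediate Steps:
$l = -2$ ($l = -2 + 0 = -2$)
$Z{\left(k,N \right)} = \frac{3}{-15 + 6 N}$ ($Z{\left(k,N \right)} = \frac{3}{-3 + \left(-2 + N\right) 6} = \frac{3}{-3 + \left(-12 + 6 N\right)} = \frac{3}{-15 + 6 N}$)
$252 + Z{\left(T{\left(-5 \right)} - 9,12 \right)} 363 = 252 + \frac{1}{-5 + 2 \cdot 12} \cdot 363 = 252 + \frac{1}{-5 + 24} \cdot 363 = 252 + \frac{1}{19} \cdot 363 = 252 + \frac{363}{19} = \frac{5151}{19}$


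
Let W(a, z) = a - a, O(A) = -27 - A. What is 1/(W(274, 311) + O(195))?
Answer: -1/222 ≈ -0.0045045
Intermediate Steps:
W(a, z) = 0
1/(W(274, 311) + O(195)) = 1/(0 + (-27 - 1*195)) = 1/(0 + (-27 - 195)) = 1/(0 - 222) = 1/(-222) = -1/222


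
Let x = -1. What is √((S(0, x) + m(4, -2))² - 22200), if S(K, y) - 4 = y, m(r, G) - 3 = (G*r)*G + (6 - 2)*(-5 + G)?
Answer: 2*I*√5541 ≈ 148.88*I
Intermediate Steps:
m(r, G) = -17 + 4*G + r*G² (m(r, G) = 3 + ((G*r)*G + (6 - 2)*(-5 + G)) = 3 + (r*G² + 4*(-5 + G)) = 3 + (r*G² + (-20 + 4*G)) = 3 + (-20 + 4*G + r*G²) = -17 + 4*G + r*G²)
S(K, y) = 4 + y
√((S(0, x) + m(4, -2))² - 22200) = √(((4 - 1) + (-17 + 4*(-2) + 4*(-2)²))² - 22200) = √((3 + (-17 - 8 + 4*4))² - 22200) = √((3 + (-17 - 8 + 16))² - 22200) = √((3 - 9)² - 22200) = √((-6)² - 22200) = √(36 - 22200) = √(-22164) = 2*I*√5541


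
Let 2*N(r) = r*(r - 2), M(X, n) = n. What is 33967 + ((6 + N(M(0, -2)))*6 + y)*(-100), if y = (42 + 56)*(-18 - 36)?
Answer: 557167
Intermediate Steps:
N(r) = r*(-2 + r)/2 (N(r) = (r*(r - 2))/2 = (r*(-2 + r))/2 = r*(-2 + r)/2)
y = -5292 (y = 98*(-54) = -5292)
33967 + ((6 + N(M(0, -2)))*6 + y)*(-100) = 33967 + ((6 + (1/2)*(-2)*(-2 - 2))*6 - 5292)*(-100) = 33967 + ((6 + (1/2)*(-2)*(-4))*6 - 5292)*(-100) = 33967 + ((6 + 4)*6 - 5292)*(-100) = 33967 + (10*6 - 5292)*(-100) = 33967 + (60 - 5292)*(-100) = 33967 - 5232*(-100) = 33967 + 523200 = 557167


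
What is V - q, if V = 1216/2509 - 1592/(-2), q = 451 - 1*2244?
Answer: 6497017/2509 ≈ 2589.5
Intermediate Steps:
q = -1793 (q = 451 - 2244 = -1793)
V = 1998380/2509 (V = 1216*(1/2509) - 1592*(-½) = 1216/2509 + 796 = 1998380/2509 ≈ 796.48)
V - q = 1998380/2509 - 1*(-1793) = 1998380/2509 + 1793 = 6497017/2509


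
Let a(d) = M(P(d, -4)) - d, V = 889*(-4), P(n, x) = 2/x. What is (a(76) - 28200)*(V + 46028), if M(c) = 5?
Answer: -1200725912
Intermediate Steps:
V = -3556
a(d) = 5 - d
(a(76) - 28200)*(V + 46028) = ((5 - 1*76) - 28200)*(-3556 + 46028) = ((5 - 76) - 28200)*42472 = (-71 - 28200)*42472 = -28271*42472 = -1200725912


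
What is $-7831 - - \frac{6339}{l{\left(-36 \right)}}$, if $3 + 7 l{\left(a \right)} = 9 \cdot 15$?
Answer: $- \frac{329773}{44} \approx -7494.8$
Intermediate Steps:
$l{\left(a \right)} = \frac{132}{7}$ ($l{\left(a \right)} = - \frac{3}{7} + \frac{9 \cdot 15}{7} = - \frac{3}{7} + \frac{1}{7} \cdot 135 = - \frac{3}{7} + \frac{135}{7} = \frac{132}{7}$)
$-7831 - - \frac{6339}{l{\left(-36 \right)}} = -7831 - - \frac{6339}{\frac{132}{7}} = -7831 - \left(-6339\right) \frac{7}{132} = -7831 - - \frac{14791}{44} = -7831 + \frac{14791}{44} = - \frac{329773}{44}$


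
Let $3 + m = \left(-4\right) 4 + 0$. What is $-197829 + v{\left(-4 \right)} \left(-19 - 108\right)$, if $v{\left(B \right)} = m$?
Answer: $-195416$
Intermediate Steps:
$m = -19$ ($m = -3 + \left(\left(-4\right) 4 + 0\right) = -3 + \left(-16 + 0\right) = -3 - 16 = -19$)
$v{\left(B \right)} = -19$
$-197829 + v{\left(-4 \right)} \left(-19 - 108\right) = -197829 - 19 \left(-19 - 108\right) = -197829 - -2413 = -197829 + 2413 = -195416$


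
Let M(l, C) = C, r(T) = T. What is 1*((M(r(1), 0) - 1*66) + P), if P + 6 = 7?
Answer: -65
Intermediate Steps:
P = 1 (P = -6 + 7 = 1)
1*((M(r(1), 0) - 1*66) + P) = 1*((0 - 1*66) + 1) = 1*((0 - 66) + 1) = 1*(-66 + 1) = 1*(-65) = -65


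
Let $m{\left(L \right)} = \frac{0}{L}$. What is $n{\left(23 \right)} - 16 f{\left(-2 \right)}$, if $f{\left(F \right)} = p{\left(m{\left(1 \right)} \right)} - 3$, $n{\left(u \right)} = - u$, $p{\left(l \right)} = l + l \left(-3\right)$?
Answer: $25$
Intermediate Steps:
$m{\left(L \right)} = 0$
$p{\left(l \right)} = - 2 l$ ($p{\left(l \right)} = l - 3 l = - 2 l$)
$f{\left(F \right)} = -3$ ($f{\left(F \right)} = \left(-2\right) 0 - 3 = 0 - 3 = -3$)
$n{\left(23 \right)} - 16 f{\left(-2 \right)} = \left(-1\right) 23 - 16 \left(-3\right) = -23 - -48 = -23 + 48 = 25$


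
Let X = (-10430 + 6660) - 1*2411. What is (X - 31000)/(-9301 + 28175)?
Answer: -37181/18874 ≈ -1.9700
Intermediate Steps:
X = -6181 (X = -3770 - 2411 = -6181)
(X - 31000)/(-9301 + 28175) = (-6181 - 31000)/(-9301 + 28175) = -37181/18874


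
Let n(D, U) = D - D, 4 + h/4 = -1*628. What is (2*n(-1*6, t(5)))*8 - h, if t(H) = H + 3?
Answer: 2528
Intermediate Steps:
h = -2528 (h = -16 + 4*(-1*628) = -16 + 4*(-628) = -16 - 2512 = -2528)
t(H) = 3 + H
n(D, U) = 0
(2*n(-1*6, t(5)))*8 - h = (2*0)*8 - 1*(-2528) = 0*8 + 2528 = 0 + 2528 = 2528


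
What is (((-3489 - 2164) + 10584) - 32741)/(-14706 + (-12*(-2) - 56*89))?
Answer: 13905/9833 ≈ 1.4141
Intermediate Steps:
(((-3489 - 2164) + 10584) - 32741)/(-14706 + (-12*(-2) - 56*89)) = ((-5653 + 10584) - 32741)/(-14706 + (24 - 4984)) = (4931 - 32741)/(-14706 - 4960) = -27810/(-19666) = -27810*(-1/19666) = 13905/9833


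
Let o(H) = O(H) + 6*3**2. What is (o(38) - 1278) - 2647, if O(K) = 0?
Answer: -3871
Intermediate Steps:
o(H) = 54 (o(H) = 0 + 6*3**2 = 0 + 6*9 = 0 + 54 = 54)
(o(38) - 1278) - 2647 = (54 - 1278) - 2647 = -1224 - 2647 = -3871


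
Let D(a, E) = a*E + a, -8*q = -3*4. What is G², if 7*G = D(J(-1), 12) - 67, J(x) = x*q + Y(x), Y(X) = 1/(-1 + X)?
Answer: 8649/49 ≈ 176.51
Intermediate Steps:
q = 3/2 (q = -(-3)*4/8 = -⅛*(-12) = 3/2 ≈ 1.5000)
J(x) = 1/(-1 + x) + 3*x/2 (J(x) = x*(3/2) + 1/(-1 + x) = 3*x/2 + 1/(-1 + x) = 1/(-1 + x) + 3*x/2)
D(a, E) = a + E*a (D(a, E) = E*a + a = a + E*a)
G = -93/7 (G = (((2 + 3*(-1)*(-1 - 1))/(2*(-1 - 1)))*(1 + 12) - 67)/7 = (((½)*(2 + 3*(-1)*(-2))/(-2))*13 - 67)/7 = (((½)*(-½)*(2 + 6))*13 - 67)/7 = (((½)*(-½)*8)*13 - 67)/7 = (-2*13 - 67)/7 = (-26 - 67)/7 = (⅐)*(-93) = -93/7 ≈ -13.286)
G² = (-93/7)² = 8649/49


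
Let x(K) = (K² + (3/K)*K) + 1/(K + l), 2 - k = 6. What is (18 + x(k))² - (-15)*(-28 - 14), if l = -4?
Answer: 46705/64 ≈ 729.77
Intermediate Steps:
k = -4 (k = 2 - 1*6 = 2 - 6 = -4)
x(K) = 3 + K² + 1/(-4 + K) (x(K) = (K² + (3/K)*K) + 1/(K - 4) = (K² + 3) + 1/(-4 + K) = (3 + K²) + 1/(-4 + K) = 3 + K² + 1/(-4 + K))
(18 + x(k))² - (-15)*(-28 - 14) = (18 + (-11 + (-4)³ - 4*(-4)² + 3*(-4))/(-4 - 4))² - (-15)*(-28 - 14) = (18 + (-11 - 64 - 4*16 - 12)/(-8))² - (-15)*(-42) = (18 - (-11 - 64 - 64 - 12)/8)² - 1*630 = (18 - ⅛*(-151))² - 630 = (18 + 151/8)² - 630 = (295/8)² - 630 = 87025/64 - 630 = 46705/64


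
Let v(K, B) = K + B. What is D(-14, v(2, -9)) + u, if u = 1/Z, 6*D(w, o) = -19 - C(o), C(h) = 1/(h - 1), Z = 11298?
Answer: -94775/30128 ≈ -3.1457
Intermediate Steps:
v(K, B) = B + K
C(h) = 1/(-1 + h)
D(w, o) = -19/6 - 1/(6*(-1 + o)) (D(w, o) = (-19 - 1/(-1 + o))/6 = -19/6 - 1/(6*(-1 + o)))
u = 1/11298 ≈ 8.8511e-5
D(-14, v(2, -9)) + u = (18 - 19*(-9 + 2))/(6*(-1 + (-9 + 2))) + 1/11298 = (18 - 19*(-7))/(6*(-1 - 7)) + 1/11298 = (⅙)*(18 + 133)/(-8) + 1/11298 = (⅙)*(-⅛)*151 + 1/11298 = -151/48 + 1/11298 = -94775/30128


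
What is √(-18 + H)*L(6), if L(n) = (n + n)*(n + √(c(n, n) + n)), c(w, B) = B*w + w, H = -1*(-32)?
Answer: 48*√42 + 72*√14 ≈ 580.47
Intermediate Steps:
H = 32
c(w, B) = w + B*w
L(n) = 2*n*(n + √(n + n*(1 + n))) (L(n) = (n + n)*(n + √(n*(1 + n) + n)) = (2*n)*(n + √(n + n*(1 + n))) = 2*n*(n + √(n + n*(1 + n))))
√(-18 + H)*L(6) = √(-18 + 32)*(2*6*(6 + √(6*(2 + 6)))) = √14*(2*6*(6 + √(6*8))) = √14*(2*6*(6 + √48)) = √14*(2*6*(6 + 4*√3)) = √14*(72 + 48*√3)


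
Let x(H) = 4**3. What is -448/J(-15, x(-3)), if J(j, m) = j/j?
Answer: -448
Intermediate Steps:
x(H) = 64
J(j, m) = 1
-448/J(-15, x(-3)) = -448/1 = -448*1 = -448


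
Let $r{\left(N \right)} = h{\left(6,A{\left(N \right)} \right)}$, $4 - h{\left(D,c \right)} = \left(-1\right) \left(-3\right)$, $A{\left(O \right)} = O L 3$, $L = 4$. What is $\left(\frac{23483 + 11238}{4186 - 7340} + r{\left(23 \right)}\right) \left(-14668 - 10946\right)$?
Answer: $\frac{404278569}{1577} \approx 2.5636 \cdot 10^{5}$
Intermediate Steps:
$A{\left(O \right)} = 12 O$ ($A{\left(O \right)} = O 4 \cdot 3 = 4 O 3 = 12 O$)
$h{\left(D,c \right)} = 1$ ($h{\left(D,c \right)} = 4 - \left(-1\right) \left(-3\right) = 4 - 3 = 1$)
$r{\left(N \right)} = 1$
$\left(\frac{23483 + 11238}{4186 - 7340} + r{\left(23 \right)}\right) \left(-14668 - 10946\right) = \left(\frac{23483 + 11238}{4186 - 7340} + 1\right) \left(-14668 - 10946\right) = \left(\frac{34721}{-3154} + 1\right) \left(-25614\right) = \left(34721 \left(- \frac{1}{3154}\right) + 1\right) \left(-25614\right) = \left(- \frac{34721}{3154} + 1\right) \left(-25614\right) = \left(- \frac{31567}{3154}\right) \left(-25614\right) = \frac{404278569}{1577}$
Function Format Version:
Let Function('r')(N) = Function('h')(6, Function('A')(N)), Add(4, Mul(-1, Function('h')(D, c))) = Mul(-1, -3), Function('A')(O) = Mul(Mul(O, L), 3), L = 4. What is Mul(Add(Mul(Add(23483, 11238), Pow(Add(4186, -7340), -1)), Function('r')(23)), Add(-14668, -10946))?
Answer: Rational(404278569, 1577) ≈ 2.5636e+5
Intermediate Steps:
Function('A')(O) = Mul(12, O) (Function('A')(O) = Mul(Mul(O, 4), 3) = Mul(Mul(4, O), 3) = Mul(12, O))
Function('h')(D, c) = 1 (Function('h')(D, c) = Add(4, Mul(-1, Mul(-1, -3))) = Add(4, Mul(-1, 3)) = Add(4, -3) = 1)
Function('r')(N) = 1
Mul(Add(Mul(Add(23483, 11238), Pow(Add(4186, -7340), -1)), Function('r')(23)), Add(-14668, -10946)) = Mul(Add(Mul(Add(23483, 11238), Pow(Add(4186, -7340), -1)), 1), Add(-14668, -10946)) = Mul(Add(Mul(34721, Pow(-3154, -1)), 1), -25614) = Mul(Add(Mul(34721, Rational(-1, 3154)), 1), -25614) = Mul(Add(Rational(-34721, 3154), 1), -25614) = Mul(Rational(-31567, 3154), -25614) = Rational(404278569, 1577)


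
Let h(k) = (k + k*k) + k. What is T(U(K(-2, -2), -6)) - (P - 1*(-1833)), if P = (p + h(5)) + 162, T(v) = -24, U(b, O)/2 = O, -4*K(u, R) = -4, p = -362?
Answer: -1692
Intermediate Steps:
K(u, R) = 1 (K(u, R) = -¼*(-4) = 1)
U(b, O) = 2*O
h(k) = k² + 2*k (h(k) = (k + k²) + k = k² + 2*k)
P = -165 (P = (-362 + 5*(2 + 5)) + 162 = (-362 + 5*7) + 162 = (-362 + 35) + 162 = -327 + 162 = -165)
T(U(K(-2, -2), -6)) - (P - 1*(-1833)) = -24 - (-165 - 1*(-1833)) = -24 - (-165 + 1833) = -24 - 1*1668 = -24 - 1668 = -1692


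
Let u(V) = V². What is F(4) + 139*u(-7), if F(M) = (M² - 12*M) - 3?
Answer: 6776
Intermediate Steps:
F(M) = -3 + M² - 12*M
F(4) + 139*u(-7) = (-3 + 4² - 12*4) + 139*(-7)² = (-3 + 16 - 48) + 139*49 = -35 + 6811 = 6776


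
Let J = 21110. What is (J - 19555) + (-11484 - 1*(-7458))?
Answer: -2471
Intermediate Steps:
(J - 19555) + (-11484 - 1*(-7458)) = (21110 - 19555) + (-11484 - 1*(-7458)) = 1555 + (-11484 + 7458) = 1555 - 4026 = -2471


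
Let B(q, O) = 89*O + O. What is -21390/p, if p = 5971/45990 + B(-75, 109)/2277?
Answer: -35554671900/7377109 ≈ -4819.6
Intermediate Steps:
B(q, O) = 90*O
p = 7377109/1662210 (p = 5971/45990 + (90*109)/2277 = 5971*(1/45990) + 9810*(1/2277) = 853/6570 + 1090/253 = 7377109/1662210 ≈ 4.4381)
-21390/p = -21390/7377109/1662210 = -21390*1662210/7377109 = -35554671900/7377109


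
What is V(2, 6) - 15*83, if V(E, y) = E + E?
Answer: -1241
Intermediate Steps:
V(E, y) = 2*E
V(2, 6) - 15*83 = 2*2 - 15*83 = 4 - 1245 = -1241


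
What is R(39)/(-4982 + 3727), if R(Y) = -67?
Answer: 67/1255 ≈ 0.053386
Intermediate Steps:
R(39)/(-4982 + 3727) = -67/(-4982 + 3727) = -67/(-1255) = -67*(-1/1255) = 67/1255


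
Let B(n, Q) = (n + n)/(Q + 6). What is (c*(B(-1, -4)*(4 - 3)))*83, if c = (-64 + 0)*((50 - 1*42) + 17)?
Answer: 132800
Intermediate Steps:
B(n, Q) = 2*n/(6 + Q) (B(n, Q) = (2*n)/(6 + Q) = 2*n/(6 + Q))
c = -1600 (c = -64*((50 - 42) + 17) = -64*(8 + 17) = -64*25 = -1600)
(c*(B(-1, -4)*(4 - 3)))*83 = -1600*2*(-1)/(6 - 4)*(4 - 3)*83 = -1600*2*(-1)/2*83 = -1600*2*(-1)*(½)*83 = -(-1600)*83 = -1600*(-1)*83 = 1600*83 = 132800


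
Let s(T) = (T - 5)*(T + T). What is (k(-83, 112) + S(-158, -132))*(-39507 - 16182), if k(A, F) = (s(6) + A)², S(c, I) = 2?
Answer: -280839627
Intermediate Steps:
s(T) = 2*T*(-5 + T) (s(T) = (-5 + T)*(2*T) = 2*T*(-5 + T))
k(A, F) = (12 + A)² (k(A, F) = (2*6*(-5 + 6) + A)² = (2*6*1 + A)² = (12 + A)²)
(k(-83, 112) + S(-158, -132))*(-39507 - 16182) = ((12 - 83)² + 2)*(-39507 - 16182) = ((-71)² + 2)*(-55689) = (5041 + 2)*(-55689) = 5043*(-55689) = -280839627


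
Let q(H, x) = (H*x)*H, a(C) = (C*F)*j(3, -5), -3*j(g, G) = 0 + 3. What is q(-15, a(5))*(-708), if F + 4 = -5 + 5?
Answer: -3186000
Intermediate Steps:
j(g, G) = -1 (j(g, G) = -(0 + 3)/3 = -⅓*3 = -1)
F = -4 (F = -4 + (-5 + 5) = -4 + 0 = -4)
a(C) = 4*C (a(C) = (C*(-4))*(-1) = -4*C*(-1) = 4*C)
q(H, x) = x*H²
q(-15, a(5))*(-708) = ((4*5)*(-15)²)*(-708) = (20*225)*(-708) = 4500*(-708) = -3186000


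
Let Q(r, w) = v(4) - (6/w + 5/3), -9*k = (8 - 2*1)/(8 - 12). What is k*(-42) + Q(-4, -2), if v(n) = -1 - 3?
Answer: -29/3 ≈ -9.6667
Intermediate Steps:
k = 1/6 (k = -(8 - 2*1)/(9*(8 - 12)) = -(8 - 2)/(9*(-4)) = -2*(-1)/(3*4) = -1/9*(-3/2) = 1/6 ≈ 0.16667)
v(n) = -4
Q(r, w) = -17/3 - 6/w (Q(r, w) = -4 - (6/w + 5/3) = -4 - (5/3 + 6/w) = -4 + (-5/3 - 6/w) = -17/3 - 6/w)
k*(-42) + Q(-4, -2) = (1/6)*(-42) + (-17/3 - 6/(-2)) = -7 + (-17/3 - 6*(-1/2)) = -7 + (-17/3 + 3) = -7 - 8/3 = -29/3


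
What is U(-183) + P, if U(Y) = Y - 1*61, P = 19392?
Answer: 19148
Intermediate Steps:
U(Y) = -61 + Y (U(Y) = Y - 61 = -61 + Y)
U(-183) + P = (-61 - 183) + 19392 = -244 + 19392 = 19148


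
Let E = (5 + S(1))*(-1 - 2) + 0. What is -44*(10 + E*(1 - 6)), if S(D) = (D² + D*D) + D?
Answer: -5720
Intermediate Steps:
S(D) = D + 2*D² (S(D) = (D² + D²) + D = 2*D² + D = D + 2*D²)
E = -24 (E = (5 + 1*(1 + 2*1))*(-1 - 2) + 0 = (5 + 1*(1 + 2))*(-3) + 0 = (5 + 1*3)*(-3) + 0 = (5 + 3)*(-3) + 0 = 8*(-3) + 0 = -24 + 0 = -24)
-44*(10 + E*(1 - 6)) = -44*(10 - 24*(1 - 6)) = -44*(10 - 24*(-5)) = -44*(10 + 120) = -44*130 = -5720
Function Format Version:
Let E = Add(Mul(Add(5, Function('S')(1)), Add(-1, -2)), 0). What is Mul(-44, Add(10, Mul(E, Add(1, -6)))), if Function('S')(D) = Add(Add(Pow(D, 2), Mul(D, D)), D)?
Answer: -5720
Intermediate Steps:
Function('S')(D) = Add(D, Mul(2, Pow(D, 2))) (Function('S')(D) = Add(Add(Pow(D, 2), Pow(D, 2)), D) = Add(Mul(2, Pow(D, 2)), D) = Add(D, Mul(2, Pow(D, 2))))
E = -24 (E = Add(Mul(Add(5, Mul(1, Add(1, Mul(2, 1)))), Add(-1, -2)), 0) = Add(Mul(Add(5, Mul(1, Add(1, 2))), -3), 0) = Add(Mul(Add(5, Mul(1, 3)), -3), 0) = Add(Mul(Add(5, 3), -3), 0) = Add(Mul(8, -3), 0) = Add(-24, 0) = -24)
Mul(-44, Add(10, Mul(E, Add(1, -6)))) = Mul(-44, Add(10, Mul(-24, Add(1, -6)))) = Mul(-44, Add(10, Mul(-24, -5))) = Mul(-44, Add(10, 120)) = Mul(-44, 130) = -5720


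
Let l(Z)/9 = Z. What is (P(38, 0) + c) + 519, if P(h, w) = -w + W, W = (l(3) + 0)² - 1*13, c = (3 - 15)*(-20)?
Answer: 1475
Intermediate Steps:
l(Z) = 9*Z
c = 240 (c = -12*(-20) = 240)
W = 716 (W = (9*3 + 0)² - 1*13 = (27 + 0)² - 13 = 27² - 13 = 729 - 13 = 716)
P(h, w) = 716 - w (P(h, w) = -w + 716 = 716 - w)
(P(38, 0) + c) + 519 = ((716 - 1*0) + 240) + 519 = ((716 + 0) + 240) + 519 = (716 + 240) + 519 = 956 + 519 = 1475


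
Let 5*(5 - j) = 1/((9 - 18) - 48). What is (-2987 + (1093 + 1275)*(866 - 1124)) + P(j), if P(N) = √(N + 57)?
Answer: -613931 + √5036235/285 ≈ -6.1392e+5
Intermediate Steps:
j = 1426/285 (j = 5 - 1/(5*((9 - 18) - 48)) = 5 - 1/(5*(-9 - 48)) = 5 - ⅕/(-57) = 5 - ⅕*(-1/57) = 5 + 1/285 = 1426/285 ≈ 5.0035)
P(N) = √(57 + N)
(-2987 + (1093 + 1275)*(866 - 1124)) + P(j) = (-2987 + (1093 + 1275)*(866 - 1124)) + √(57 + 1426/285) = (-2987 + 2368*(-258)) + √(17671/285) = (-2987 - 610944) + √5036235/285 = -613931 + √5036235/285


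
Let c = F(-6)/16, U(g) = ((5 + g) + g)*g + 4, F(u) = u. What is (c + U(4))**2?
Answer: 198025/64 ≈ 3094.1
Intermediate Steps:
U(g) = 4 + g*(5 + 2*g) (U(g) = (5 + 2*g)*g + 4 = g*(5 + 2*g) + 4 = 4 + g*(5 + 2*g))
c = -3/8 (c = -6/16 = -6*1/16 = -3/8 ≈ -0.37500)
(c + U(4))**2 = (-3/8 + (4 + 2*4**2 + 5*4))**2 = (-3/8 + (4 + 2*16 + 20))**2 = (-3/8 + (4 + 32 + 20))**2 = (-3/8 + 56)**2 = (445/8)**2 = 198025/64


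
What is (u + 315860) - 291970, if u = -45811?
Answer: -21921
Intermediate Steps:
(u + 315860) - 291970 = (-45811 + 315860) - 291970 = 270049 - 291970 = -21921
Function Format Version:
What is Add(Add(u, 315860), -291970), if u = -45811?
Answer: -21921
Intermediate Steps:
Add(Add(u, 315860), -291970) = Add(Add(-45811, 315860), -291970) = Add(270049, -291970) = -21921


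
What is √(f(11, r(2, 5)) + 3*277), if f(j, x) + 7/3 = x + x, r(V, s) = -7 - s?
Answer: √7242/3 ≈ 28.367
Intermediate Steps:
f(j, x) = -7/3 + 2*x (f(j, x) = -7/3 + (x + x) = -7/3 + 2*x)
√(f(11, r(2, 5)) + 3*277) = √((-7/3 + 2*(-7 - 1*5)) + 3*277) = √((-7/3 + 2*(-7 - 5)) + 831) = √((-7/3 + 2*(-12)) + 831) = √((-7/3 - 24) + 831) = √(-79/3 + 831) = √(2414/3) = √7242/3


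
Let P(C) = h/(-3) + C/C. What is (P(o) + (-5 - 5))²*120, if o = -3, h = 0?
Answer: 9720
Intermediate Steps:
P(C) = 1 (P(C) = 0/(-3) + C/C = 0*(-⅓) + 1 = 0 + 1 = 1)
(P(o) + (-5 - 5))²*120 = (1 + (-5 - 5))²*120 = (1 - 10)²*120 = (-9)²*120 = 81*120 = 9720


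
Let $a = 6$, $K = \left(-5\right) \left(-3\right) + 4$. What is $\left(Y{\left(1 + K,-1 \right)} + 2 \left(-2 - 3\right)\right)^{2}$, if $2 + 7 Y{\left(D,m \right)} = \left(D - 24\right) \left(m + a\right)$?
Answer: $\frac{8464}{49} \approx 172.73$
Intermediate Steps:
$K = 19$ ($K = 15 + 4 = 19$)
$Y{\left(D,m \right)} = - \frac{2}{7} + \frac{\left(-24 + D\right) \left(6 + m\right)}{7}$ ($Y{\left(D,m \right)} = - \frac{2}{7} + \frac{\left(D - 24\right) \left(m + 6\right)}{7} = - \frac{2}{7} + \frac{\left(D - 24\right) \left(6 + m\right)}{7} = - \frac{2}{7} + \frac{\left(-24 + D\right) \left(6 + m\right)}{7}$)
$\left(Y{\left(1 + K,-1 \right)} + 2 \left(-2 - 3\right)\right)^{2} = \left(\left(- \frac{146}{7} - - \frac{24}{7} + \frac{6 \left(1 + 19\right)}{7} + \frac{1}{7} \left(1 + 19\right) \left(-1\right)\right) + 2 \left(-2 - 3\right)\right)^{2} = \left(\left(- \frac{146}{7} + \frac{24}{7} + \frac{6}{7} \cdot 20 + \frac{1}{7} \cdot 20 \left(-1\right)\right) + 2 \left(-5\right)\right)^{2} = \left(\left(- \frac{146}{7} + \frac{24}{7} + \frac{120}{7} - \frac{20}{7}\right) - 10\right)^{2} = \left(- \frac{22}{7} - 10\right)^{2} = \left(- \frac{92}{7}\right)^{2} = \frac{8464}{49}$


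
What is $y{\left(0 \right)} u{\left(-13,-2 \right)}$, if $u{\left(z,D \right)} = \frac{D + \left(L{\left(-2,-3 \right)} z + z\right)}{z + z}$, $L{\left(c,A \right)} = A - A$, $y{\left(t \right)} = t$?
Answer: $0$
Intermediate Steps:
$L{\left(c,A \right)} = 0$
$u{\left(z,D \right)} = \frac{D + z}{2 z}$ ($u{\left(z,D \right)} = \frac{D + \left(0 z + z\right)}{z + z} = \frac{D + \left(0 + z\right)}{2 z} = \left(D + z\right) \frac{1}{2 z} = \frac{D + z}{2 z}$)
$y{\left(0 \right)} u{\left(-13,-2 \right)} = 0 \frac{-2 - 13}{2 \left(-13\right)} = 0 \cdot \frac{1}{2} \left(- \frac{1}{13}\right) \left(-15\right) = 0 \cdot \frac{15}{26} = 0$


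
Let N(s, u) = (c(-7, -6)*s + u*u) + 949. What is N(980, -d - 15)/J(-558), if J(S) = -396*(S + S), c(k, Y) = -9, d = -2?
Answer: -3851/220968 ≈ -0.017428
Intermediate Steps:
N(s, u) = 949 + u² - 9*s (N(s, u) = (-9*s + u*u) + 949 = (-9*s + u²) + 949 = (u² - 9*s) + 949 = 949 + u² - 9*s)
J(S) = -792*S
N(980, -d - 15)/J(-558) = (949 + (-1*(-2) - 15)² - 9*980)/((-792*(-558))) = (949 + (2 - 15)² - 8820)/441936 = (949 + (-13)² - 8820)*(1/441936) = (949 + 169 - 8820)*(1/441936) = -7702*1/441936 = -3851/220968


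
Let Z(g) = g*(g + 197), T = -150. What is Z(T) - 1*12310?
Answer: -19360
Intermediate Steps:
Z(g) = g*(197 + g)
Z(T) - 1*12310 = -150*(197 - 150) - 1*12310 = -150*47 - 12310 = -7050 - 12310 = -19360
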